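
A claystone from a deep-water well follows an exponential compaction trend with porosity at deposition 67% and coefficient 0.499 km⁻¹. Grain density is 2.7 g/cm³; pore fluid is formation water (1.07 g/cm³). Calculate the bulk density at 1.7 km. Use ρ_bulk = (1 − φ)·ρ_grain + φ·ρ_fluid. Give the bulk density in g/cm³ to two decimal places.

2.23 g/cm³

Porosity at depth: φ = 0.67·exp(−0.499×1.7) = 0.67×0.4281 = 0.2869
Bulk density: ρ_b = (1−φ)ρ_g + φ·ρ_f = 0.7131×2.7 + 0.2869×1.07
       = 1.925 + 0.307 = 2.232 g/cm³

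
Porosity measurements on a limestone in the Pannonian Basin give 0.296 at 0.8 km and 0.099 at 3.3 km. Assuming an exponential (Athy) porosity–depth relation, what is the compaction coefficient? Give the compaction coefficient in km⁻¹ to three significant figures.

Athy: phi(Z) = phi₀ e^(−βZ) ⇒ phi₁/phi₂ = e^{β(Z₂−Z₁)} ⇒ β = ln(phi₁/phi₂)/(Z₂−Z₁)
β = ln(0.296/0.099) / (3.3 − 0.8) = ln(2.99) / 2.5 = 1.0952 / 2.5 = 0.4381 km⁻¹

0.438 km⁻¹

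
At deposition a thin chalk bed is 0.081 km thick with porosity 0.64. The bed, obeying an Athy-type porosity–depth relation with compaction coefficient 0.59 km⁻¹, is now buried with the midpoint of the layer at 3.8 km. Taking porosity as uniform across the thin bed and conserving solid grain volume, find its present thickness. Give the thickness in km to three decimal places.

Porosity at 3.8 km: φ = 0.64·exp(−0.59×3.8) = 0.0680
Solid-volume conservation: h(1−φ) = h₀(1−φ₀) ⇒ h = h₀·(1−φ₀)/(1−φ)
h = 0.081 × (1 − 0.64)/(1 − 0.0680) = 0.081 × 0.3863 = 0.0313 km

0.031 km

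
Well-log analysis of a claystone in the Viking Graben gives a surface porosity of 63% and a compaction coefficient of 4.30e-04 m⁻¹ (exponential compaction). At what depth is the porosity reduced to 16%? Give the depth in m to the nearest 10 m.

3190 m

Working in km (1 km = 1000 m; k in km⁻¹ = k in m⁻¹ × 1000):
Invert Athy's law: z = ln(φ₀/φ) / k
z = ln(0.63/0.16) / 0.43 = ln(3.938) / 0.43 = 1.3705 / 0.43 = 3.187 km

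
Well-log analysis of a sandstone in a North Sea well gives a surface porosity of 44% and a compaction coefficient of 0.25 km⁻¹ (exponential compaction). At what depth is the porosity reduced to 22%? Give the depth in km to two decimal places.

Invert Athy's law: z = ln(n₀/n) / β
z = ln(0.44/0.22) / 0.25 = ln(2) / 0.25 = 0.6931 / 0.25 = 2.773 km

2.77 km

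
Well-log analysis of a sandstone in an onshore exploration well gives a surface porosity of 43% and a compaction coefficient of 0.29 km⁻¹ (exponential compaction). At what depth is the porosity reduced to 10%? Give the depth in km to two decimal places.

Invert Athy's law: z = ln(φ₀/φ) / k
z = ln(0.43/0.1) / 0.29 = ln(4.3) / 0.29 = 1.4586 / 0.29 = 5.030 km

5.03 km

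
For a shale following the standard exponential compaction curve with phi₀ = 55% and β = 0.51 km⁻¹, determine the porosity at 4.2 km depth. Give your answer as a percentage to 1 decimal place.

6.5%

phi = phi₀·exp(−β·Z) = 0.55 × exp(−0.51 × 4.2) = 0.55 × exp(−2.142)
  = 0.55 × 0.1174 = 0.0646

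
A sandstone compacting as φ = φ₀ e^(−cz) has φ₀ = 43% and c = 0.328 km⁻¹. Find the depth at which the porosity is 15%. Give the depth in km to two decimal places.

Invert Athy's law: z = ln(φ₀/φ) / c
z = ln(0.43/0.15) / 0.328 = ln(2.867) / 0.328 = 1.0531 / 0.328 = 3.211 km

3.21 km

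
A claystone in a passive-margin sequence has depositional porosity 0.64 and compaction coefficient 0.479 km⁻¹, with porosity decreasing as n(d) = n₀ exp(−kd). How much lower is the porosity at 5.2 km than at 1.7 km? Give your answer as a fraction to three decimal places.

0.230

n(1.7) = 0.64·e^(−0.479×1.7) = 0.2835
n(5.2) = 0.64·e^(−0.479×5.2) = 0.0530
Δn = 0.2835 − 0.0530 = 0.2305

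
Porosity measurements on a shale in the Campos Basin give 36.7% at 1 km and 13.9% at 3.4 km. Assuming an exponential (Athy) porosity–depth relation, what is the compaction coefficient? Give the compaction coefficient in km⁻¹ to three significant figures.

0.405 km⁻¹

Athy: n(Z) = n₀ e^(−kZ) ⇒ n₁/n₂ = e^{k(Z₂−Z₁)} ⇒ k = ln(n₁/n₂)/(Z₂−Z₁)
k = ln(0.367/0.139) / (3.4 − 1) = ln(2.64) / 2.4 = 0.9709 / 2.4 = 0.4045 km⁻¹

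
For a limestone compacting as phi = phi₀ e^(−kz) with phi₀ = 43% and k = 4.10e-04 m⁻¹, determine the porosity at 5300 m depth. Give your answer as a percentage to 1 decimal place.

Working in km (1 km = 1000 m; k in km⁻¹ = k in m⁻¹ × 1000):
phi = phi₀·exp(−k·z) = 0.43 × exp(−0.41 × 5.3) = 0.43 × exp(−2.173)
  = 0.43 × 0.1138 = 0.0489

4.9%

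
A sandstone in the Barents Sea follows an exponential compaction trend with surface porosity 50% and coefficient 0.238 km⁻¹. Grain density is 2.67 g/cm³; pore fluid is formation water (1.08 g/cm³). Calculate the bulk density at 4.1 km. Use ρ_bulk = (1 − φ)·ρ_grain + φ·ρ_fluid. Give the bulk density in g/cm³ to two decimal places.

Porosity at depth: n = 0.5·exp(−0.238×4.1) = 0.5×0.3769 = 0.1884
Bulk density: ρ_b = (1−n)ρ_g + n·ρ_f = 0.8116×2.67 + 0.1884×1.08
       = 2.167 + 0.204 = 2.370 g/cm³

2.37 g/cm³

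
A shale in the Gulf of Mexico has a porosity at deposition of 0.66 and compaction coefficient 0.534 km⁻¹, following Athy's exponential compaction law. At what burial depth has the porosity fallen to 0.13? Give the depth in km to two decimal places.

3.04 km

Invert Athy's law: d = ln(φ₀/φ) / c
d = ln(0.66/0.13) / 0.534 = ln(5.077) / 0.534 = 1.6247 / 0.534 = 3.043 km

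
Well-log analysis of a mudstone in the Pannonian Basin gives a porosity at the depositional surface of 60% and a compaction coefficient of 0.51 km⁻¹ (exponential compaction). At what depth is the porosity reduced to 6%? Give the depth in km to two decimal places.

Invert Athy's law: z = ln(n₀/n) / β
z = ln(0.6/0.06) / 0.51 = ln(10) / 0.51 = 2.3026 / 0.51 = 4.515 km

4.51 km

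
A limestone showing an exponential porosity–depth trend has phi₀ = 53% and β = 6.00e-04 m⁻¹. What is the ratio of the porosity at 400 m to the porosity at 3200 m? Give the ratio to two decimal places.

5.37

Working in km (1 km = 1000 m; β in km⁻¹ = β in m⁻¹ × 1000):
phi(z₁)/phi(z₂) = e^(−β·z₁)/e^(−β·z₂) = e^{β(z₂−z₁)}
= exp(0.6 × 2.8) = exp(1.68) = 5.3656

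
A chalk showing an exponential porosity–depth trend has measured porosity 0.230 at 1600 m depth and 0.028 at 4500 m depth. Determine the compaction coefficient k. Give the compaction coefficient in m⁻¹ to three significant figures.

Working in km (1 km = 1000 m; k in km⁻¹ = k in m⁻¹ × 1000):
Athy: φ(Z) = φ₀ e^(−kZ) ⇒ φ₁/φ₂ = e^{k(Z₂−Z₁)} ⇒ k = ln(φ₁/φ₂)/(Z₂−Z₁)
k = ln(0.23/0.028) / (4.5 − 1.6) = ln(8.214) / 2.9 = 2.1059 / 2.9 = 0.7262 km⁻¹

0.000726 m⁻¹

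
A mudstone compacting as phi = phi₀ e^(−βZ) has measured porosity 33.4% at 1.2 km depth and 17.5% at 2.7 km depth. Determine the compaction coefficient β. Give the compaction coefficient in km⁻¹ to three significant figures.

0.431 km⁻¹

Athy: phi(Z) = phi₀ e^(−βZ) ⇒ phi₁/phi₂ = e^{β(Z₂−Z₁)} ⇒ β = ln(phi₁/phi₂)/(Z₂−Z₁)
β = ln(0.334/0.175) / (2.7 − 1.2) = ln(1.909) / 1.5 = 0.6464 / 1.5 = 0.4309 km⁻¹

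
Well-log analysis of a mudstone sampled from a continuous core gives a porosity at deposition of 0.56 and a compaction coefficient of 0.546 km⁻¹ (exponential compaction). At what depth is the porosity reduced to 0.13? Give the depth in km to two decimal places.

2.67 km

Invert Athy's law: d = ln(φ₀/φ) / k
d = ln(0.56/0.13) / 0.546 = ln(4.308) / 0.546 = 1.4604 / 0.546 = 2.675 km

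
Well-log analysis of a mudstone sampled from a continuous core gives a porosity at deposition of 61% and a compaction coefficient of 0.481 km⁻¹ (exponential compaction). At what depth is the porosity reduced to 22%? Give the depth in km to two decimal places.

2.12 km

Invert Athy's law: z = ln(φ₀/φ) / k
z = ln(0.61/0.22) / 0.481 = ln(2.773) / 0.481 = 1.0198 / 0.481 = 2.120 km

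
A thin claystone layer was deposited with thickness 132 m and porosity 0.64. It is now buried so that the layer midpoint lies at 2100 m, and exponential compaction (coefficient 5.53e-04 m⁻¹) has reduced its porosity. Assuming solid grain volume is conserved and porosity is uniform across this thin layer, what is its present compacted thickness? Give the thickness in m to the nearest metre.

Working in km (1 km = 1000 m; β in km⁻¹ = β in m⁻¹ × 1000):
Porosity at 2.1 km: n = 0.64·exp(−0.553×2.1) = 0.2004
Solid-volume conservation: h(1−n) = h₀(1−n₀) ⇒ h = h₀·(1−n₀)/(1−n)
h = 0.132 × (1 − 0.64)/(1 − 0.2004) = 0.132 × 0.4502 = 0.0594 km

59 m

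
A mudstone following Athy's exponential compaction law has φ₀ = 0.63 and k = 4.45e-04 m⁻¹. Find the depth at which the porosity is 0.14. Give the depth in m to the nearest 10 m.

3380 m

Working in km (1 km = 1000 m; k in km⁻¹ = k in m⁻¹ × 1000):
Invert Athy's law: d = ln(φ₀/φ) / k
d = ln(0.63/0.14) / 0.445 = ln(4.5) / 0.445 = 1.5041 / 0.445 = 3.380 km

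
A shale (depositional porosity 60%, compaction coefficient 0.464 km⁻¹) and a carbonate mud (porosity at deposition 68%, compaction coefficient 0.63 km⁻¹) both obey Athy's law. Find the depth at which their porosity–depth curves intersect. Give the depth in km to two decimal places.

Set n₀ₐ e^(−cₐd) = n₀ᵦ e^(−cᵦd) ⇒ ln(n₀ₐ/n₀ᵦ) = (cₐ − cᵦ)·d
d = ln(0.6/0.68) / (0.464 − 0.63) = -0.1252 / -0.166 = 0.754 km

0.75 km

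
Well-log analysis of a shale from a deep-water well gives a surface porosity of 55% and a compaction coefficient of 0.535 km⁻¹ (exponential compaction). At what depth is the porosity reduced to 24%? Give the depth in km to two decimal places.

Invert Athy's law: z = ln(phi₀/phi) / k
z = ln(0.55/0.24) / 0.535 = ln(2.292) / 0.535 = 0.8293 / 0.535 = 1.550 km

1.55 km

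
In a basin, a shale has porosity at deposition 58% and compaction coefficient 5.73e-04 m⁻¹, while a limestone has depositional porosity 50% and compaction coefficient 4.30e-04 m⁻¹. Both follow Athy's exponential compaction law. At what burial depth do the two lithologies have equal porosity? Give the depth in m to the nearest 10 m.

1040 m

Working in km (1 km = 1000 m; c in km⁻¹ = c in m⁻¹ × 1000):
Set n₀ₐ e^(−cₐz) = n₀ᵦ e^(−cᵦz) ⇒ ln(n₀ₐ/n₀ᵦ) = (cₐ − cᵦ)·z
z = ln(0.58/0.5) / (0.573 − 0.43) = 0.1484 / 0.143 = 1.038 km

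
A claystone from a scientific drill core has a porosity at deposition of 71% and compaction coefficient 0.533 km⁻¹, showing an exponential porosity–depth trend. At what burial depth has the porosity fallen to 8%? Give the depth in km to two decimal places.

Invert Athy's law: z = ln(φ₀/φ) / c
z = ln(0.71/0.08) / 0.533 = ln(8.875) / 0.533 = 2.1832 / 0.533 = 4.096 km

4.10 km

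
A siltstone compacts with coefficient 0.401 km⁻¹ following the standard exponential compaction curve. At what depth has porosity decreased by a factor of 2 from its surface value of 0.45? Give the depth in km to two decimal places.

φ/φ₀ = 1/2 ⇒ exp(−k·z) = 1/2 ⇒ z = ln(2) / k
z = 0.6931 / 0.401 = 1.729 km

1.73 km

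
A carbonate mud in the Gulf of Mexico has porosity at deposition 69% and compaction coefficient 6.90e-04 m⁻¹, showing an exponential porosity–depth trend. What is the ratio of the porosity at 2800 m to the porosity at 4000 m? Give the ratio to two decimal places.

Working in km (1 km = 1000 m; k in km⁻¹ = k in m⁻¹ × 1000):
n(d₁)/n(d₂) = e^(−k·d₁)/e^(−k·d₂) = e^{k(d₂−d₁)}
= exp(0.69 × 1.2) = exp(0.828) = 2.2887

2.29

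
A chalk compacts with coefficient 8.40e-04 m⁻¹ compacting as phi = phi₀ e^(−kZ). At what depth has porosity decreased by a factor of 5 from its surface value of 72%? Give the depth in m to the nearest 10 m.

Working in km (1 km = 1000 m; k in km⁻¹ = k in m⁻¹ × 1000):
phi/phi₀ = 1/5 ⇒ exp(−k·Z) = 1/5 ⇒ Z = ln(5) / k
Z = 1.6094 / 0.84 = 1.916 km

1920 m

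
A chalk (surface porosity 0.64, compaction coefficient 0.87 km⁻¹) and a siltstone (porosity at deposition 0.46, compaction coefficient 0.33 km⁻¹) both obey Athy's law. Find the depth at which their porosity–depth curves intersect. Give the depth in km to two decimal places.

0.61 km

Set n₀ₐ e^(−cₐZ) = n₀ᵦ e^(−cᵦZ) ⇒ ln(n₀ₐ/n₀ᵦ) = (cₐ − cᵦ)·Z
Z = ln(0.64/0.46) / (0.87 − 0.33) = 0.3302 / 0.54 = 0.612 km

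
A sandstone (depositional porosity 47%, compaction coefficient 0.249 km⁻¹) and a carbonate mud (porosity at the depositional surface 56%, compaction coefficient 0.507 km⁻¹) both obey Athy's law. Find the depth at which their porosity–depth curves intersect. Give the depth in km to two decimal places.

0.68 km

Set n₀ₐ e^(−cₐZ) = n₀ᵦ e^(−cᵦZ) ⇒ ln(n₀ₐ/n₀ᵦ) = (cₐ − cᵦ)·Z
Z = ln(0.47/0.56) / (0.249 − 0.507) = -0.1752 / -0.258 = 0.679 km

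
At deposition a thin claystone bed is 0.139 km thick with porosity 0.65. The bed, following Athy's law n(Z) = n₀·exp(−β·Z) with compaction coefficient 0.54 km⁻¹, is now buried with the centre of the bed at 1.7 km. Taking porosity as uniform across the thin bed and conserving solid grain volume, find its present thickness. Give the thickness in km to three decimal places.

Porosity at 1.7 km: n = 0.65·exp(−0.54×1.7) = 0.2596
Solid-volume conservation: h(1−n) = h₀(1−n₀) ⇒ h = h₀·(1−n₀)/(1−n)
h = 0.139 × (1 − 0.65)/(1 − 0.2596) = 0.139 × 0.4727 = 0.0657 km

0.066 km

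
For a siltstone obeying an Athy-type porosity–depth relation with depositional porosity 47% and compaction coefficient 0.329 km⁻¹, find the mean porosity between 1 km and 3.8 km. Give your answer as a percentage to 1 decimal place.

22.1%

⟨n⟩ = (1/(d₂−d₁)) ∫ n₀ e^(−cd) dd = n₀·(e^(−c·d₁) − e^(−c·d₂)) / (c·(d₂−d₁))
e^(−0.329×1) = 0.7196; e^(−0.329×3.8) = 0.2864
⟨n⟩ = 0.47 × (0.7196 − 0.2864) / (0.329 × 2.8) = 0.47 × 0.4703 = 0.2210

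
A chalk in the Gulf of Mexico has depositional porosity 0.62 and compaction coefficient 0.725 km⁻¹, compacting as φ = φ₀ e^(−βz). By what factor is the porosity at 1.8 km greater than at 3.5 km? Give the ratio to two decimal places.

3.43

φ(z₁)/φ(z₂) = e^(−β·z₁)/e^(−β·z₂) = e^{β(z₂−z₁)}
= exp(0.725 × 1.7) = exp(1.232) = 3.4298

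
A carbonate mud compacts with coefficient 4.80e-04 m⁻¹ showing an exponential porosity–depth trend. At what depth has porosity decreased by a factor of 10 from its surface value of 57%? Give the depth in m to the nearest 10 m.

4800 m

Working in km (1 km = 1000 m; c in km⁻¹ = c in m⁻¹ × 1000):
n/n₀ = 1/10 ⇒ exp(−c·d) = 1/10 ⇒ d = ln(10) / c
d = 2.3026 / 0.48 = 4.797 km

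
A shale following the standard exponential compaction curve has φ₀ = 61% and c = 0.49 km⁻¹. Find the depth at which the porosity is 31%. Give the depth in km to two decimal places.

1.38 km

Invert Athy's law: z = ln(φ₀/φ) / c
z = ln(0.61/0.31) / 0.49 = ln(1.968) / 0.49 = 0.6769 / 0.49 = 1.381 km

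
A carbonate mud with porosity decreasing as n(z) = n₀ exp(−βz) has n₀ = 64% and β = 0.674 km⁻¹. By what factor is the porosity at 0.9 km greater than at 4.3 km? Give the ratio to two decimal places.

9.89

n(z₁)/n(z₂) = e^(−β·z₁)/e^(−β·z₂) = e^{β(z₂−z₁)}
= exp(0.674 × 3.4) = exp(2.292) = 9.8908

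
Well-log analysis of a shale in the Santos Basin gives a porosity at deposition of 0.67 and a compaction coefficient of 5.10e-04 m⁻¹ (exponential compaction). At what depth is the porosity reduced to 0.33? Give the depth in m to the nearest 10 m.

1390 m

Working in km (1 km = 1000 m; β in km⁻¹ = β in m⁻¹ × 1000):
Invert Athy's law: z = ln(phi₀/phi) / β
z = ln(0.67/0.33) / 0.51 = ln(2.03) / 0.51 = 0.7082 / 0.51 = 1.389 km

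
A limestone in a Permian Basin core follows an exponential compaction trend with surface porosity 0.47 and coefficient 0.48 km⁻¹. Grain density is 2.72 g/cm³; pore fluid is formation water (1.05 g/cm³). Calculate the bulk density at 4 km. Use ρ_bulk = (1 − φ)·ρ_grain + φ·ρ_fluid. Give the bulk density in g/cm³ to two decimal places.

2.60 g/cm³

Porosity at depth: phi = 0.47·exp(−0.48×4) = 0.47×0.1466 = 0.0689
Bulk density: ρ_b = (1−phi)ρ_g + phi·ρ_f = 0.9311×2.72 + 0.0689×1.05
       = 2.533 + 0.072 = 2.605 g/cm³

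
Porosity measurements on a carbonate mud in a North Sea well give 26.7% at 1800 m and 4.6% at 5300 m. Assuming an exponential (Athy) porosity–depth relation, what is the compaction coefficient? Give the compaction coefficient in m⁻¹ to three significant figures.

0.000502 m⁻¹

Working in km (1 km = 1000 m; k in km⁻¹ = k in m⁻¹ × 1000):
Athy: n(d) = n₀ e^(−kd) ⇒ n₁/n₂ = e^{k(d₂−d₁)} ⇒ k = ln(n₁/n₂)/(d₂−d₁)
k = ln(0.267/0.046) / (5.3 − 1.8) = ln(5.804) / 3.5 = 1.7586 / 3.5 = 0.5025 km⁻¹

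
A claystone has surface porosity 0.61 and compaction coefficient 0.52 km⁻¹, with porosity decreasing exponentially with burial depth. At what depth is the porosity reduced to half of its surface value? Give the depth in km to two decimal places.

1.33 km

phi/phi₀ = 1/2 ⇒ exp(−k·Z) = 1/2 ⇒ Z = ln(2) / k
Z = 0.6931 / 0.52 = 1.333 km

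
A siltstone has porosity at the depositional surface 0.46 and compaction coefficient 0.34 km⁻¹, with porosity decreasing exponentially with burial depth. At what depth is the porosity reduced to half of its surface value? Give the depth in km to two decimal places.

2.04 km

φ/φ₀ = 1/2 ⇒ exp(−c·Z) = 1/2 ⇒ Z = ln(2) / c
Z = 0.6931 / 0.34 = 2.039 km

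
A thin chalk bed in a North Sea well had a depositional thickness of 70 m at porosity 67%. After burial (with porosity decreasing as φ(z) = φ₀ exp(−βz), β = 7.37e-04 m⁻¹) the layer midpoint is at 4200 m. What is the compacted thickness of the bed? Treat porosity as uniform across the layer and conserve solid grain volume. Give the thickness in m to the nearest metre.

24 m

Working in km (1 km = 1000 m; β in km⁻¹ = β in m⁻¹ × 1000):
Porosity at 4.2 km: φ = 0.67·exp(−0.737×4.2) = 0.0303
Solid-volume conservation: h(1−φ) = h₀(1−φ₀) ⇒ h = h₀·(1−φ₀)/(1−φ)
h = 0.07 × (1 − 0.67)/(1 − 0.0303) = 0.07 × 0.3403 = 0.0238 km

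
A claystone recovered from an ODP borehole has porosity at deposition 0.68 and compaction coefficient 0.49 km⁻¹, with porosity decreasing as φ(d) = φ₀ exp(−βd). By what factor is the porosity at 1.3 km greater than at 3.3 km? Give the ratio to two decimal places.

2.66

φ(d₁)/φ(d₂) = e^(−β·d₁)/e^(−β·d₂) = e^{β(d₂−d₁)}
= exp(0.49 × 2) = exp(0.98) = 2.6645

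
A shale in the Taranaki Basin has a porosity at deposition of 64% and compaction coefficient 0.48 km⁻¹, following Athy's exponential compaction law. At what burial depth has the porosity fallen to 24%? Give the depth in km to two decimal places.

2.04 km

Invert Athy's law: z = ln(phi₀/phi) / k
z = ln(0.64/0.24) / 0.48 = ln(2.667) / 0.48 = 0.9808 / 0.48 = 2.043 km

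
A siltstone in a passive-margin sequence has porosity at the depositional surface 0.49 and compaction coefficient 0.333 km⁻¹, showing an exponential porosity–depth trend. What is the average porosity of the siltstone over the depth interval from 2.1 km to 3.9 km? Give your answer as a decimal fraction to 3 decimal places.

0.183

⟨phi⟩ = (1/(d₂−d₁)) ∫ phi₀ e^(−cd) dd = phi₀·(e^(−c·d₁) − e^(−c·d₂)) / (c·(d₂−d₁))
e^(−0.333×2.1) = 0.4969; e^(−0.333×3.9) = 0.2729
⟨phi⟩ = 0.49 × (0.4969 − 0.2729) / (0.333 × 1.8) = 0.49 × 0.3738 = 0.1832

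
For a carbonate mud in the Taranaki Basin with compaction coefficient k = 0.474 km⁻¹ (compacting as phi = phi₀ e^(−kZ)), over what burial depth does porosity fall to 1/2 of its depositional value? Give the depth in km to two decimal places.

phi/phi₀ = 1/2 ⇒ exp(−k·Z) = 1/2 ⇒ Z = ln(2) / k
Z = 0.6931 / 0.474 = 1.462 km

1.46 km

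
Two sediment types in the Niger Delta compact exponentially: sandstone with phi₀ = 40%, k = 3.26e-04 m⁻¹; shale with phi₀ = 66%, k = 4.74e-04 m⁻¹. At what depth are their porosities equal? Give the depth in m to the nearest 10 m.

Working in km (1 km = 1000 m; k in km⁻¹ = k in m⁻¹ × 1000):
Set phi₀ₐ e^(−kₐZ) = phi₀ᵦ e^(−kᵦZ) ⇒ ln(phi₀ₐ/phi₀ᵦ) = (kₐ − kᵦ)·Z
Z = ln(0.4/0.66) / (0.326 − 0.474) = -0.5008 / -0.148 = 3.384 km

3380 m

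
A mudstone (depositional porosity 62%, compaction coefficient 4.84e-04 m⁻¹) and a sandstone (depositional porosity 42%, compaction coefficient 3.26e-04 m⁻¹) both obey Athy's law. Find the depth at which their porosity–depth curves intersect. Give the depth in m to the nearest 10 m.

Working in km (1 km = 1000 m; c in km⁻¹ = c in m⁻¹ × 1000):
Set n₀ₐ e^(−cₐZ) = n₀ᵦ e^(−cᵦZ) ⇒ ln(n₀ₐ/n₀ᵦ) = (cₐ − cᵦ)·Z
Z = ln(0.62/0.42) / (0.484 − 0.326) = 0.3895 / 0.158 = 2.465 km

2460 m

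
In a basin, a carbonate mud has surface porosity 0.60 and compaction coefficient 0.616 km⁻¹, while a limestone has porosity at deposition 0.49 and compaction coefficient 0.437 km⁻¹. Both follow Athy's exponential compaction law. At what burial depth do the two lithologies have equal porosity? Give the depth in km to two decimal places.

Set φ₀ₐ e^(−βₐd) = φ₀ᵦ e^(−βᵦd) ⇒ ln(φ₀ₐ/φ₀ᵦ) = (βₐ − βᵦ)·d
d = ln(0.6/0.49) / (0.616 − 0.437) = 0.2025 / 0.179 = 1.131 km

1.13 km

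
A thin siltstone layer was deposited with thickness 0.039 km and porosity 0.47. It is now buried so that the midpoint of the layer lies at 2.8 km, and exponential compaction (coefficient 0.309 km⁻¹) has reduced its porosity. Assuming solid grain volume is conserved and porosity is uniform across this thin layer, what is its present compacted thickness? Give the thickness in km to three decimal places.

0.026 km

Porosity at 2.8 km: φ = 0.47·exp(−0.309×2.8) = 0.1979
Solid-volume conservation: h(1−φ) = h₀(1−φ₀) ⇒ h = h₀·(1−φ₀)/(1−φ)
h = 0.039 × (1 − 0.47)/(1 − 0.1979) = 0.039 × 0.6607 = 0.0258 km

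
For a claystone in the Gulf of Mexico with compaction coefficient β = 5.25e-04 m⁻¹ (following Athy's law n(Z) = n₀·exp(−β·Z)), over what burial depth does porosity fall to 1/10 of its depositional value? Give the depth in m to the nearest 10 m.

Working in km (1 km = 1000 m; β in km⁻¹ = β in m⁻¹ × 1000):
n/n₀ = 1/10 ⇒ exp(−β·Z) = 1/10 ⇒ Z = ln(10) / β
Z = 2.3026 / 0.525 = 4.386 km

4390 m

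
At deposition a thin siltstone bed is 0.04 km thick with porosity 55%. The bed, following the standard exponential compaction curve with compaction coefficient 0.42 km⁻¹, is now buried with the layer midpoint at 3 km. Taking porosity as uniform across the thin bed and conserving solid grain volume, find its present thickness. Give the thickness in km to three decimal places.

Porosity at 3 km: phi = 0.55·exp(−0.42×3) = 0.1560
Solid-volume conservation: h(1−phi) = h₀(1−phi₀) ⇒ h = h₀·(1−phi₀)/(1−phi)
h = 0.04 × (1 − 0.55)/(1 − 0.1560) = 0.04 × 0.5332 = 0.0213 km

0.021 km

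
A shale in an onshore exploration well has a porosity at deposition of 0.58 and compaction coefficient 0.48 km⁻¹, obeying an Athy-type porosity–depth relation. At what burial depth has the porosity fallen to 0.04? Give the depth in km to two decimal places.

Invert Athy's law: z = ln(φ₀/φ) / c
z = ln(0.58/0.04) / 0.48 = ln(14.5) / 0.48 = 2.6741 / 0.48 = 5.571 km

5.57 km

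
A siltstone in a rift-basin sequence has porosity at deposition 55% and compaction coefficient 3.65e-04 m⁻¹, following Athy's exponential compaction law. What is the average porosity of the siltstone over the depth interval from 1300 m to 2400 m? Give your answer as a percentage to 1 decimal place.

Working in km (1 km = 1000 m; c in km⁻¹ = c in m⁻¹ × 1000):
⟨n⟩ = (1/(Z₂−Z₁)) ∫ n₀ e^(−cZ) dZ = n₀·(e^(−c·Z₁) − e^(−c·Z₂)) / (c·(Z₂−Z₁))
e^(−0.365×1.3) = 0.6222; e^(−0.365×2.4) = 0.4164
⟨n⟩ = 0.55 × (0.6222 − 0.4164) / (0.365 × 1.1) = 0.55 × 0.5125 = 0.2819

28.2%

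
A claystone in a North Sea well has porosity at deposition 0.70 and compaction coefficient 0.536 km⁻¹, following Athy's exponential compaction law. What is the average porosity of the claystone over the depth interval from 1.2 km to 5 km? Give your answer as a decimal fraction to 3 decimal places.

⟨n⟩ = (1/(z₂−z₁)) ∫ n₀ e^(−kz) dz = n₀·(e^(−k·z₁) − e^(−k·z₂)) / (k·(z₂−z₁))
e^(−0.536×1.2) = 0.5256; e^(−0.536×5) = 0.0686
⟨n⟩ = 0.7 × (0.5256 − 0.0686) / (0.536 × 3.8) = 0.7 × 0.2244 = 0.1571

0.157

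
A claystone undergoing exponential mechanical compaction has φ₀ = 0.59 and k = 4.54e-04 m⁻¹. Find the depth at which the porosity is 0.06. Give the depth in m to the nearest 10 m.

Working in km (1 km = 1000 m; k in km⁻¹ = k in m⁻¹ × 1000):
Invert Athy's law: z = ln(φ₀/φ) / k
z = ln(0.59/0.06) / 0.454 = ln(9.833) / 0.454 = 2.2858 / 0.454 = 5.035 km

5030 m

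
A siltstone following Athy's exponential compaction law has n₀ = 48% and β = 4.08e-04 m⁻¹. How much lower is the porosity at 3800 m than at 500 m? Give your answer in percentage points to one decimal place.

29.0 percentage points

Working in km (1 km = 1000 m; β in km⁻¹ = β in m⁻¹ × 1000):
n(0.5) = 0.48·e^(−0.408×0.5) = 0.3914
n(3.8) = 0.48·e^(−0.408×3.8) = 0.1018
Δn = 0.3914 − 0.1018 = 0.2896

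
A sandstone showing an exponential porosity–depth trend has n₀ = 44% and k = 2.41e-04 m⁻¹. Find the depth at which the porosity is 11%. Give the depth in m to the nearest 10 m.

5750 m

Working in km (1 km = 1000 m; k in km⁻¹ = k in m⁻¹ × 1000):
Invert Athy's law: d = ln(n₀/n) / k
d = ln(0.44/0.11) / 0.241 = ln(4) / 0.241 = 1.3863 / 0.241 = 5.752 km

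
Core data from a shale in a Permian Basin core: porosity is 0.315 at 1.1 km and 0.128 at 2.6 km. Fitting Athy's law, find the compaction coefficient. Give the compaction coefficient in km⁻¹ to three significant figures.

0.600 km⁻¹

Athy: phi(z) = phi₀ e^(−kz) ⇒ phi₁/phi₂ = e^{k(z₂−z₁)} ⇒ k = ln(phi₁/phi₂)/(z₂−z₁)
k = ln(0.315/0.128) / (2.6 − 1.1) = ln(2.461) / 1.5 = 0.9005 / 1.5 = 0.6004 km⁻¹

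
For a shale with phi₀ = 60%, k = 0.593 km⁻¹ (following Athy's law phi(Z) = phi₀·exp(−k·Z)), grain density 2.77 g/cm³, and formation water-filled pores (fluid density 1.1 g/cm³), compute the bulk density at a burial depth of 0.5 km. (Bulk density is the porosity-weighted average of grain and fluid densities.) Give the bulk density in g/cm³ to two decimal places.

2.03 g/cm³

Porosity at depth: phi = 0.6·exp(−0.593×0.5) = 0.6×0.7434 = 0.4460
Bulk density: ρ_b = (1−phi)ρ_g + phi·ρ_f = 0.5540×2.77 + 0.4460×1.1
       = 1.534 + 0.491 = 2.025 g/cm³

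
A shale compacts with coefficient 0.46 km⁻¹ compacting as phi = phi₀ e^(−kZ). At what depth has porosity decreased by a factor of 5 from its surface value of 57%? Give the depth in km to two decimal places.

phi/phi₀ = 1/5 ⇒ exp(−k·Z) = 1/5 ⇒ Z = ln(5) / k
Z = 1.6094 / 0.46 = 3.499 km

3.50 km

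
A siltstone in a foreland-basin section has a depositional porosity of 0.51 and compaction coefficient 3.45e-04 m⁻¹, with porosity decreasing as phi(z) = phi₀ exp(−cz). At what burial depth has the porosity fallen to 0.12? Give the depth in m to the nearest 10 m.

Working in km (1 km = 1000 m; c in km⁻¹ = c in m⁻¹ × 1000):
Invert Athy's law: z = ln(phi₀/phi) / c
z = ln(0.51/0.12) / 0.345 = ln(4.25) / 0.345 = 1.4469 / 0.345 = 4.194 km

4190 m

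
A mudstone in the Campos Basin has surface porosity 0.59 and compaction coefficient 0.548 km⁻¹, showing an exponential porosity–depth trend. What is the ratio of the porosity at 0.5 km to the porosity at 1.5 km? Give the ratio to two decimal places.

1.73

n(Z₁)/n(Z₂) = e^(−β·Z₁)/e^(−β·Z₂) = e^{β(Z₂−Z₁)}
= exp(0.548 × 1) = exp(0.548) = 1.7298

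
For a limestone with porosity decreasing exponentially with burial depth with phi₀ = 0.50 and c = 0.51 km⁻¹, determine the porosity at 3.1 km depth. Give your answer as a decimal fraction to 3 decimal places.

phi = phi₀·exp(−c·z) = 0.5 × exp(−0.51 × 3.1) = 0.5 × exp(−1.581)
  = 0.5 × 0.2058 = 0.1029

0.103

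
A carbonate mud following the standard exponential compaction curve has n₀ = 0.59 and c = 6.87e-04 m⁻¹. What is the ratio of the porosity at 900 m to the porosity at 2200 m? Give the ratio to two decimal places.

Working in km (1 km = 1000 m; c in km⁻¹ = c in m⁻¹ × 1000):
n(Z₁)/n(Z₂) = e^(−c·Z₁)/e^(−c·Z₂) = e^{c(Z₂−Z₁)}
= exp(0.687 × 1.3) = exp(0.8931) = 2.4427

2.44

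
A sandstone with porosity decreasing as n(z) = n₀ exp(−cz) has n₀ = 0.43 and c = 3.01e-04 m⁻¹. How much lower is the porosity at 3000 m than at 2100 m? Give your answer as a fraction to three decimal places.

0.054

Working in km (1 km = 1000 m; c in km⁻¹ = c in m⁻¹ × 1000):
n(2.1) = 0.43·e^(−0.301×2.1) = 0.2285
n(3) = 0.43·e^(−0.301×3) = 0.1743
Δn = 0.2285 − 0.1743 = 0.0542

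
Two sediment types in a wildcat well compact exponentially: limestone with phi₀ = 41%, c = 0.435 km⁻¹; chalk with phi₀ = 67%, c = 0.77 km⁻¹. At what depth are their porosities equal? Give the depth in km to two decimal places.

Set phi₀ₐ e^(−cₐd) = phi₀ᵦ e^(−cᵦd) ⇒ ln(phi₀ₐ/phi₀ᵦ) = (cₐ − cᵦ)·d
d = ln(0.41/0.67) / (0.435 − 0.77) = -0.4911 / -0.335 = 1.466 km

1.47 km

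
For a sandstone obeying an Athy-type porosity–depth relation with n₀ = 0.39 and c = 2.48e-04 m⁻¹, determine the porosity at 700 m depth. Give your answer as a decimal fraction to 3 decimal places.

Working in km (1 km = 1000 m; c in km⁻¹ = c in m⁻¹ × 1000):
n = n₀·exp(−c·Z) = 0.39 × exp(−0.248 × 0.7) = 0.39 × exp(−0.1736)
  = 0.39 × 0.8406 = 0.3278

0.328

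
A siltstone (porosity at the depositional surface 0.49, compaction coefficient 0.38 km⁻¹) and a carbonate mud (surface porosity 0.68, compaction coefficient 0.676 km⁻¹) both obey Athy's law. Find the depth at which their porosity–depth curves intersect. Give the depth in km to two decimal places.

Set phi₀ₐ e^(−cₐz) = phi₀ᵦ e^(−cᵦz) ⇒ ln(phi₀ₐ/phi₀ᵦ) = (cₐ − cᵦ)·z
z = ln(0.49/0.68) / (0.38 − 0.676) = -0.3277 / -0.296 = 1.107 km

1.11 km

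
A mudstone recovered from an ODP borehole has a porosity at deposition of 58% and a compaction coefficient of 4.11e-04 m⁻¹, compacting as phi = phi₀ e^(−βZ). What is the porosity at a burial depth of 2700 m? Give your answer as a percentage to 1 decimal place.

Working in km (1 km = 1000 m; β in km⁻¹ = β in m⁻¹ × 1000):
phi = phi₀·exp(−β·Z) = 0.58 × exp(−0.411 × 2.7) = 0.58 × exp(−1.11)
  = 0.58 × 0.3297 = 0.1912

19.1%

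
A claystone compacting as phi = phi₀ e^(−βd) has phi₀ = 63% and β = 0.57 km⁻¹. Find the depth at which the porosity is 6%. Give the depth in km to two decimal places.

4.13 km

Invert Athy's law: d = ln(phi₀/phi) / β
d = ln(0.63/0.06) / 0.57 = ln(10.5) / 0.57 = 2.3514 / 0.57 = 4.125 km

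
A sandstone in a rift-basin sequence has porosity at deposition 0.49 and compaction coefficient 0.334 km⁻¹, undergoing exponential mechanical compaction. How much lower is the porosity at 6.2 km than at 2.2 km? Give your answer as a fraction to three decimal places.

φ(2.2) = 0.49·e^(−0.334×2.2) = 0.2350
φ(6.2) = 0.49·e^(−0.334×6.2) = 0.0618
Δφ = 0.2350 − 0.0618 = 0.1732

0.173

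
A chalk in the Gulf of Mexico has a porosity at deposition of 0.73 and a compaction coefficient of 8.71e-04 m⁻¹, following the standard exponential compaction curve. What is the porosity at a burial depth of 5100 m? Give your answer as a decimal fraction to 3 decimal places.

Working in km (1 km = 1000 m; c in km⁻¹ = c in m⁻¹ × 1000):
phi = phi₀·exp(−c·z) = 0.73 × exp(−0.871 × 5.1) = 0.73 × exp(−4.442)
  = 0.73 × 0.0118 = 0.0086

0.009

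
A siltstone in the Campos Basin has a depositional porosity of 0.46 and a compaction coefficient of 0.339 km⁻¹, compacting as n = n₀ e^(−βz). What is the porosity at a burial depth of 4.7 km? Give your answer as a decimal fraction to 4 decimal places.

0.0935

n = n₀·exp(−β·z) = 0.46 × exp(−0.339 × 4.7) = 0.46 × exp(−1.593)
  = 0.46 × 0.2033 = 0.0935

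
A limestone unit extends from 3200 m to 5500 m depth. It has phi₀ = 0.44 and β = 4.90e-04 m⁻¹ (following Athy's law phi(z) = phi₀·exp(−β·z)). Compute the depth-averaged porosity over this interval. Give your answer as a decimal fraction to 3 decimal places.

Working in km (1 km = 1000 m; β in km⁻¹ = β in m⁻¹ × 1000):
⟨phi⟩ = (1/(z₂−z₁)) ∫ phi₀ e^(−βz) dz = phi₀·(e^(−β·z₁) − e^(−β·z₂)) / (β·(z₂−z₁))
e^(−0.49×3.2) = 0.2085; e^(−0.49×5.5) = 0.0675
⟨phi⟩ = 0.44 × (0.2085 − 0.0675) / (0.49 × 2.3) = 0.44 × 0.1250 = 0.0550

0.055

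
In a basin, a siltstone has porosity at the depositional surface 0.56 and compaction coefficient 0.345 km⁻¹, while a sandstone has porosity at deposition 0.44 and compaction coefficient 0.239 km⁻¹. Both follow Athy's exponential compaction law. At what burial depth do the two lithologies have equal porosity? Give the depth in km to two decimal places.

2.28 km

Set phi₀ₐ e^(−cₐz) = phi₀ᵦ e^(−cᵦz) ⇒ ln(phi₀ₐ/phi₀ᵦ) = (cₐ − cᵦ)·z
z = ln(0.56/0.44) / (0.345 − 0.239) = 0.2412 / 0.106 = 2.275 km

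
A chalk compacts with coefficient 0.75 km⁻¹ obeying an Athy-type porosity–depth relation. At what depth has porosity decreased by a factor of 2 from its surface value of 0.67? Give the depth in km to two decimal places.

0.92 km

φ/φ₀ = 1/2 ⇒ exp(−c·z) = 1/2 ⇒ z = ln(2) / c
z = 0.6931 / 0.75 = 0.924 km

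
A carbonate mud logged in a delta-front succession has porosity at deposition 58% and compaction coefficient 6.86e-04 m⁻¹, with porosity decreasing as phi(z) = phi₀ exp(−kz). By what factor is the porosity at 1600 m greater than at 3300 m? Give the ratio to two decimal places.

3.21

Working in km (1 km = 1000 m; k in km⁻¹ = k in m⁻¹ × 1000):
phi(z₁)/phi(z₂) = e^(−k·z₁)/e^(−k·z₂) = e^{k(z₂−z₁)}
= exp(0.686 × 1.7) = exp(1.166) = 3.2098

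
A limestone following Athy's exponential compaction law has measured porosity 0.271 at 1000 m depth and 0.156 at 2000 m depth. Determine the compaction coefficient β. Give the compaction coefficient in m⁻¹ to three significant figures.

0.000552 m⁻¹

Working in km (1 km = 1000 m; β in km⁻¹ = β in m⁻¹ × 1000):
Athy: φ(d) = φ₀ e^(−βd) ⇒ φ₁/φ₂ = e^{β(d₂−d₁)} ⇒ β = ln(φ₁/φ₂)/(d₂−d₁)
β = ln(0.271/0.156) / (2 − 1) = ln(1.737) / 1 = 0.5523 / 1 = 0.5523 km⁻¹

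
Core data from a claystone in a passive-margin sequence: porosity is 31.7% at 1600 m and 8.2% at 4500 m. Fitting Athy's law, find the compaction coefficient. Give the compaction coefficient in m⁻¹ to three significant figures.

Working in km (1 km = 1000 m; β in km⁻¹ = β in m⁻¹ × 1000):
Athy: φ(z) = φ₀ e^(−βz) ⇒ φ₁/φ₂ = e^{β(z₂−z₁)} ⇒ β = ln(φ₁/φ₂)/(z₂−z₁)
β = ln(0.317/0.082) / (4.5 − 1.6) = ln(3.866) / 2.9 = 1.3522 / 2.9 = 0.4663 km⁻¹

0.000466 m⁻¹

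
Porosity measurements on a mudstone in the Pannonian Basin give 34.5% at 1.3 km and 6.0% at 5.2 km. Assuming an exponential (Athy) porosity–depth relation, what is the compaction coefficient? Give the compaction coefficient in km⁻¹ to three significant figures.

0.449 km⁻¹

Athy: n(Z) = n₀ e^(−βZ) ⇒ n₁/n₂ = e^{β(Z₂−Z₁)} ⇒ β = ln(n₁/n₂)/(Z₂−Z₁)
β = ln(0.345/0.06) / (5.2 − 1.3) = ln(5.75) / 3.9 = 1.7492 / 3.9 = 0.4485 km⁻¹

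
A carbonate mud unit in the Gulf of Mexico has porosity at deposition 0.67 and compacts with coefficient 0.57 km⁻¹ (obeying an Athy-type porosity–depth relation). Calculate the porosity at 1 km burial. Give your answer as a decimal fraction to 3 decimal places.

phi = phi₀·exp(−c·z) = 0.67 × exp(−0.57 × 1) = 0.67 × exp(−0.57)
  = 0.67 × 0.5655 = 0.3789

0.379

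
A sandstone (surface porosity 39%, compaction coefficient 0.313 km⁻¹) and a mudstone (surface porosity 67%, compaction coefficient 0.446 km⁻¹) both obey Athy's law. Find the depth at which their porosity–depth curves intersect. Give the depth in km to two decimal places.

Set phi₀ₐ e^(−kₐZ) = phi₀ᵦ e^(−kᵦZ) ⇒ ln(phi₀ₐ/phi₀ᵦ) = (kₐ − kᵦ)·Z
Z = ln(0.39/0.67) / (0.313 − 0.446) = -0.5411 / -0.133 = 4.069 km

4.07 km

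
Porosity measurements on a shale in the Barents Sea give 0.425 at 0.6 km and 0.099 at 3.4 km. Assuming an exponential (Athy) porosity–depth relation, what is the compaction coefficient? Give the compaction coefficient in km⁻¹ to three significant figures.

Athy: φ(d) = φ₀ e^(−cd) ⇒ φ₁/φ₂ = e^{c(d₂−d₁)} ⇒ c = ln(φ₁/φ₂)/(d₂−d₁)
c = ln(0.425/0.099) / (3.4 − 0.6) = ln(4.293) / 2.8 = 1.4570 / 2.8 = 0.5203 km⁻¹

0.520 km⁻¹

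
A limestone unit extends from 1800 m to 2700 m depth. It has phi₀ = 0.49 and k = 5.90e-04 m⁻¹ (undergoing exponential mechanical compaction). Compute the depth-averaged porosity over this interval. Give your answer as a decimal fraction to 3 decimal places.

0.131

Working in km (1 km = 1000 m; k in km⁻¹ = k in m⁻¹ × 1000):
⟨phi⟩ = (1/(d₂−d₁)) ∫ phi₀ e^(−kd) dd = phi₀·(e^(−k·d₁) − e^(−k·d₂)) / (k·(d₂−d₁))
e^(−0.59×1.8) = 0.3458; e^(−0.59×2.7) = 0.2033
⟨phi⟩ = 0.49 × (0.3458 − 0.2033) / (0.59 × 0.9) = 0.49 × 0.2683 = 0.1314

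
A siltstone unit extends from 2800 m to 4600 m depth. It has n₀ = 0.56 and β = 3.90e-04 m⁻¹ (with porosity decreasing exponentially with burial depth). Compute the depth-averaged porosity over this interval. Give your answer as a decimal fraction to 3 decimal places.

0.135

Working in km (1 km = 1000 m; β in km⁻¹ = β in m⁻¹ × 1000):
⟨n⟩ = (1/(d₂−d₁)) ∫ n₀ e^(−βd) dd = n₀·(e^(−β·d₁) − e^(−β·d₂)) / (β·(d₂−d₁))
e^(−0.39×2.8) = 0.3355; e^(−0.39×4.6) = 0.1663
⟨n⟩ = 0.56 × (0.3355 − 0.1663) / (0.39 × 1.8) = 0.56 × 0.2411 = 0.1350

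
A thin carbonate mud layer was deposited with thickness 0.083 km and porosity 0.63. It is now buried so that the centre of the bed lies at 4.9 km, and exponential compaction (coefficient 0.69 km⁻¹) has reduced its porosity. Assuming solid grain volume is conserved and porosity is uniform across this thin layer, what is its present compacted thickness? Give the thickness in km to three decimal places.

Porosity at 4.9 km: φ = 0.63·exp(−0.69×4.9) = 0.0214
Solid-volume conservation: h(1−φ) = h₀(1−φ₀) ⇒ h = h₀·(1−φ₀)/(1−φ)
h = 0.083 × (1 − 0.63)/(1 − 0.0214) = 0.083 × 0.3781 = 0.0314 km

0.031 km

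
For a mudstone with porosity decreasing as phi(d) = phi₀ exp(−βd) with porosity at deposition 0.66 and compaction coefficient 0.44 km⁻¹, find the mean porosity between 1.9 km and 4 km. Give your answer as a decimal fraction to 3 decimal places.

⟨phi⟩ = (1/(d₂−d₁)) ∫ phi₀ e^(−βd) dd = phi₀·(e^(−β·d₁) − e^(−β·d₂)) / (β·(d₂−d₁))
e^(−0.44×1.9) = 0.4334; e^(−0.44×4) = 0.1720
⟨phi⟩ = 0.66 × (0.4334 − 0.1720) / (0.44 × 2.1) = 0.66 × 0.2829 = 0.1867

0.187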